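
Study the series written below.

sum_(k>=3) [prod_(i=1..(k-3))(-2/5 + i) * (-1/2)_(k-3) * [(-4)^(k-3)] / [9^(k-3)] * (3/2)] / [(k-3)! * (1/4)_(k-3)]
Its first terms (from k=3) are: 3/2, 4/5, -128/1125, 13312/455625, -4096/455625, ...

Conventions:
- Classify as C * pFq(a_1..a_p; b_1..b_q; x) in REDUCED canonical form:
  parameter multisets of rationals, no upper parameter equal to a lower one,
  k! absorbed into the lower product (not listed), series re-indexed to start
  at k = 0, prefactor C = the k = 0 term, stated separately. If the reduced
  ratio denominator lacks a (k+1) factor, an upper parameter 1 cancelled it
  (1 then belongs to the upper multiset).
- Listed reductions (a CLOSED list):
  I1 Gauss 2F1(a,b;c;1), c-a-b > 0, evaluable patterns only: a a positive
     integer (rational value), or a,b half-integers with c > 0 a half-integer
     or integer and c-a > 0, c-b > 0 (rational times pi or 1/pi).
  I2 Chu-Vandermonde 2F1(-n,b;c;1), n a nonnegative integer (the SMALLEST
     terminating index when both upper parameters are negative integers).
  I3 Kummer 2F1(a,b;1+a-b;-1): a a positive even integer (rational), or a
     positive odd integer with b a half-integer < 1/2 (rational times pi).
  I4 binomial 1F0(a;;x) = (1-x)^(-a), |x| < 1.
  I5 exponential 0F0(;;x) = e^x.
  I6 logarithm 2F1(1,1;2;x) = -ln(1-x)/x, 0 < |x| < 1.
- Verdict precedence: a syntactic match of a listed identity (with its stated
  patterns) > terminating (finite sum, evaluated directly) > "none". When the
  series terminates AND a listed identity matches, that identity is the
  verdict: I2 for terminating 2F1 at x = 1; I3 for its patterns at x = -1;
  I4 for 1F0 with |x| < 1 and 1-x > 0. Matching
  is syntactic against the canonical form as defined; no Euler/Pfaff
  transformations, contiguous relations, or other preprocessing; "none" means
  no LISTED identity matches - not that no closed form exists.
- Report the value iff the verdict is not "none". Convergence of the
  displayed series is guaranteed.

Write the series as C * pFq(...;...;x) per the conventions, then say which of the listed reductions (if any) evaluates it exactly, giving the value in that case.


This is 3/2 * 2F1(-1/2, 3/5; 1/4; -4/9) in reduced canonical form. Verdict: none. A 2F1 with upper {-1/2, 3/5} fits none of I1-I6 at x = -4/9; the sum runs forever.

Key observation: x = (-4/9) and the two geometric factors (C = 3/2, x = -4/9) combine into one argument.
Ratio: r(k) = (-4/9) * (k-1/2) (k+3/5) / [(k+1/4) (k+1)] - poly over poly, x = (-4/9) from leading terms; C = 3/2 at k = 0.


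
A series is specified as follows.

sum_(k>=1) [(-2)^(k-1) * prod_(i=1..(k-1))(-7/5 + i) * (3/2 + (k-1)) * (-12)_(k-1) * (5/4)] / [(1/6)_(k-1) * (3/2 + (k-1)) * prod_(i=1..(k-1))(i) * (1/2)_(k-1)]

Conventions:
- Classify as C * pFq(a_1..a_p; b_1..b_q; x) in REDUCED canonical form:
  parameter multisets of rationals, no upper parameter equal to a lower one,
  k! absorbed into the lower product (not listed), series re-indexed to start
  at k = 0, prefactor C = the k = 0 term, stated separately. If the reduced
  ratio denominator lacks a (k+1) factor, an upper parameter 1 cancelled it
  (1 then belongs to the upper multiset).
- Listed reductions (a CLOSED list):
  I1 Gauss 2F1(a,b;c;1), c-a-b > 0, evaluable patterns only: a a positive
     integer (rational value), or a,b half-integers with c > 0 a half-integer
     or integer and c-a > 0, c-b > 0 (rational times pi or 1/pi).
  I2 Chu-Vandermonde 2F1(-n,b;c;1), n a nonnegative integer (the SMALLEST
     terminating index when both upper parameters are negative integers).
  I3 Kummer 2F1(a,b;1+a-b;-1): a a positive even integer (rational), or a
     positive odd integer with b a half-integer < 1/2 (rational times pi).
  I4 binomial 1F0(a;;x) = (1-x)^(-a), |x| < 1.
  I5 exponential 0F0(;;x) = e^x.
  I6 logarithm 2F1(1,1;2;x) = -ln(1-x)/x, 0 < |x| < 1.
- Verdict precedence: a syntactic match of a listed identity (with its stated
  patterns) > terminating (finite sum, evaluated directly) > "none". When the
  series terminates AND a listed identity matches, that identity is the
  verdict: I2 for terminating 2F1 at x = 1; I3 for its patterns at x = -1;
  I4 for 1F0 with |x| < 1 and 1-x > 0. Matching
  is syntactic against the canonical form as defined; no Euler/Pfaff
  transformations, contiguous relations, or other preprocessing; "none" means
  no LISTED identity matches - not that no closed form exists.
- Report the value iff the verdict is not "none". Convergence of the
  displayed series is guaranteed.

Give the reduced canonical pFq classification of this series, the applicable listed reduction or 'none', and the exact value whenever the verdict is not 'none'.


Prefactor 5/4, argument -2: 2F2 with upper {-12, -2/5} over lower {1/6, 1/2}. Verdict: terminating - upper parameter -12 makes this a finite sum (last index 12), evaluated exactly. Hence: -53393298124793053613057942719729/13644175336908204956054687500.

Structural cue: t_0 = 5/4 here, and the product of the first k integers (prefactor 5/4) is k!.
Consecutive-term ratio: r(k) = (-2) * (k-12) (k-2/5) / [(k+1/6) (k+1/2) (k+1)] ; factor over Q: parameters, x = (-2), and C = 5/4.


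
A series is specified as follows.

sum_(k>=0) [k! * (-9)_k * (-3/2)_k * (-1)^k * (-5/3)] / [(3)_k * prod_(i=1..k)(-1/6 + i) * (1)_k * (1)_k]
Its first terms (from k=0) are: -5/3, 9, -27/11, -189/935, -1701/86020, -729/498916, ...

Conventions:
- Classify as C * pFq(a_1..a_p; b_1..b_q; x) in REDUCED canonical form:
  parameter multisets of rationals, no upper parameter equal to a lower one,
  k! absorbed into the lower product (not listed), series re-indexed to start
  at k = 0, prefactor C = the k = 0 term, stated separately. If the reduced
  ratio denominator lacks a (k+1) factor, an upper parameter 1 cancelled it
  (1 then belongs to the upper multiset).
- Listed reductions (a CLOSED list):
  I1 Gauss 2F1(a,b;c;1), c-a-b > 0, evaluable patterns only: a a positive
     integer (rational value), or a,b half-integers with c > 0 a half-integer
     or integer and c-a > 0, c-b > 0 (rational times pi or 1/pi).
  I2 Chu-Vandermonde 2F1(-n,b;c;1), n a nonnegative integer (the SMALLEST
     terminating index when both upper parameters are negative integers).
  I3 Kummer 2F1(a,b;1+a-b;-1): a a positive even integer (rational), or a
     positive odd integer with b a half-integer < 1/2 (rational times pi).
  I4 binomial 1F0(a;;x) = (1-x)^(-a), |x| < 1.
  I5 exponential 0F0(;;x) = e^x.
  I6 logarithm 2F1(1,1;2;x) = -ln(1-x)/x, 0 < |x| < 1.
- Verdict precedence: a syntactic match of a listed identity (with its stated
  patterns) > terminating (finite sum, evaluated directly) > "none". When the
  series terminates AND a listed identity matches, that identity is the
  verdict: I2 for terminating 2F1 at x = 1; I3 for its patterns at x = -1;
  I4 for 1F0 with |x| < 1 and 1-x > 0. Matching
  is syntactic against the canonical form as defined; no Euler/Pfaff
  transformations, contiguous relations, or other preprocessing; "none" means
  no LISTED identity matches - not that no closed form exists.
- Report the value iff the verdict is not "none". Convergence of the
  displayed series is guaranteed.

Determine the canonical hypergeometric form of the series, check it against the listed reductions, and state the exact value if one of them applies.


Prefactor -5/3, argument -1: 2F2 with upper {-9, -3/2} over lower {5/6, 3}. Verdict: terminating. (-9)_k vanishes past k = 9, leaving a 10-term sum, computed directly. Hence: 284654112719051/61145747995200.

Structural cue: with t_0 = -5/3, the factorial ratio (C = -5/3, x = -1) (k+a-1)!/(a-1)! is a rising factorial (a)_k.
Adjacent-term ratio: r(k) = (-1) * (k-9) (k-3/2) / [(k+5/6) (k+3) (k+1)] - rational in k, leading ratio (-1); with t_0 = -5/3, classification follows.


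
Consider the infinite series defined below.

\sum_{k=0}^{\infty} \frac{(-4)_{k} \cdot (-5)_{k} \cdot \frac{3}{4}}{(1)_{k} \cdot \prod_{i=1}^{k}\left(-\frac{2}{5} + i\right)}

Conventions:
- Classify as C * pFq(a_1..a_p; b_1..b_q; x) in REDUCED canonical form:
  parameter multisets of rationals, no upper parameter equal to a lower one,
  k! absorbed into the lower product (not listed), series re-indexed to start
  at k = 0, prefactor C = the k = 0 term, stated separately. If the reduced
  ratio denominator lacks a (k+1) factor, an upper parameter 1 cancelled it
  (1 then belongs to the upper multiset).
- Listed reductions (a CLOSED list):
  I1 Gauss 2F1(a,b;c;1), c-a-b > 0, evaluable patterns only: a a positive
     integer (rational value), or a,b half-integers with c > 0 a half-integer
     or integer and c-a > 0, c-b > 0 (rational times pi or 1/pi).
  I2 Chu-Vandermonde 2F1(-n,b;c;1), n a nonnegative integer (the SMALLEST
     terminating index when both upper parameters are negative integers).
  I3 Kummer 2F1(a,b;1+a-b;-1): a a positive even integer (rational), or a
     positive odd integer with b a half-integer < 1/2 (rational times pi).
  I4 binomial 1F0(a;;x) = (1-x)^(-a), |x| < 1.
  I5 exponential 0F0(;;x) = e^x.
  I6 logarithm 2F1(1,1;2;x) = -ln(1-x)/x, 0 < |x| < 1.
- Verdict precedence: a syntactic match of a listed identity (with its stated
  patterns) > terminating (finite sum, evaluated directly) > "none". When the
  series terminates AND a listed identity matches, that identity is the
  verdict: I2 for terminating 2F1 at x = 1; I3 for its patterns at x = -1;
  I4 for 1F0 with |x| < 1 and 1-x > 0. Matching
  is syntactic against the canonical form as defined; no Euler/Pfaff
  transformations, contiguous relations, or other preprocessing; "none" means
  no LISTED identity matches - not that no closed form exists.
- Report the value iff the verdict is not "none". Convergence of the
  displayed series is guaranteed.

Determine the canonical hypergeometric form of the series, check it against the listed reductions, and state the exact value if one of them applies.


Key step: with t_0 = \frac{3}{4}, (1)_k (C = 3/4, x = 1) is k! itself.
Adjacent-term ratio: r(k) = 1 * (k-5) (k-4) / [(k+\frac{3}{5}) (k+1)] - rational in k, leading ratio 1; with t_0 = \frac{3}{4}, classification follows.

Prefactor \frac{3}{4}, argument 1: 2F1 with upper {-5, -4} over lower {\frac{3}{5}}. Verdict: Chu-Vandermonde (I2) applies (terminating 2F1 at x = 1 with n = 4, b = -5, c = \frac{3}{5}). Its exact value is \frac{62909}{312}.


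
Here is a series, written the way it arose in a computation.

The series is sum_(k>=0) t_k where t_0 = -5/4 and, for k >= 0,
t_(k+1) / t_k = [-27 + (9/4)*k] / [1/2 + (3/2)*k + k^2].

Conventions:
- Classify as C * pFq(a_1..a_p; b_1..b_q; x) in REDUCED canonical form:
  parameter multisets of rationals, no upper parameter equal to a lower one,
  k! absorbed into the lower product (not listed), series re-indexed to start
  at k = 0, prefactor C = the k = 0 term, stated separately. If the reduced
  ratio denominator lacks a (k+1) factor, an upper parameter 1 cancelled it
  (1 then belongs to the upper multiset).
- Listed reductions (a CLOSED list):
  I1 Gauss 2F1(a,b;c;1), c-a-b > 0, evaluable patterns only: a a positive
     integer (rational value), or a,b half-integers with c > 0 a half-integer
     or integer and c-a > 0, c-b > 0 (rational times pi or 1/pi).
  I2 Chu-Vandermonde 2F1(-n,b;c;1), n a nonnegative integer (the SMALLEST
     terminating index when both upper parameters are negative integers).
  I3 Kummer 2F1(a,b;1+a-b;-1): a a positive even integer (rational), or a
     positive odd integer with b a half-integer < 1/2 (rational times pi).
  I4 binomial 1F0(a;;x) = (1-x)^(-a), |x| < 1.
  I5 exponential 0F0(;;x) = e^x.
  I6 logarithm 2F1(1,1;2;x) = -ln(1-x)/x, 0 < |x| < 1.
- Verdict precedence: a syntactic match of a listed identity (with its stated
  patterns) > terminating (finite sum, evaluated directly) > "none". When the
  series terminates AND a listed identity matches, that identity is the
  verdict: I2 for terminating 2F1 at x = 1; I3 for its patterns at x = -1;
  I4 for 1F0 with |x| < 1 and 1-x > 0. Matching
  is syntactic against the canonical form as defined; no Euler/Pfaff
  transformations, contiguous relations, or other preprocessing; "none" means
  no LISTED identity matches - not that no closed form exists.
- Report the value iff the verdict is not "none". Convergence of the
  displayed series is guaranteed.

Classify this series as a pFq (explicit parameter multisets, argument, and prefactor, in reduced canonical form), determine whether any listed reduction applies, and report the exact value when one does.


The tell: t_0 = -5/4 here, and the expanded ratio factors over Q; C = -5/4, roots give parameters.
Step ratio: r(k) = (9/4) * (k-12) / [(k+1/2) (k+1)] - rational; roots negated = parameters, x = (9/4), C = -5/4.

Reduced: x = 9/4, 1F1, upper = {-12}, lower = {1/2}, C = -5/4. Verdict: terminating at k = 12: the factor (-12)_k kills every later term; summing the 13 survivors is exact. Hence: 1807844699105/852869169152.


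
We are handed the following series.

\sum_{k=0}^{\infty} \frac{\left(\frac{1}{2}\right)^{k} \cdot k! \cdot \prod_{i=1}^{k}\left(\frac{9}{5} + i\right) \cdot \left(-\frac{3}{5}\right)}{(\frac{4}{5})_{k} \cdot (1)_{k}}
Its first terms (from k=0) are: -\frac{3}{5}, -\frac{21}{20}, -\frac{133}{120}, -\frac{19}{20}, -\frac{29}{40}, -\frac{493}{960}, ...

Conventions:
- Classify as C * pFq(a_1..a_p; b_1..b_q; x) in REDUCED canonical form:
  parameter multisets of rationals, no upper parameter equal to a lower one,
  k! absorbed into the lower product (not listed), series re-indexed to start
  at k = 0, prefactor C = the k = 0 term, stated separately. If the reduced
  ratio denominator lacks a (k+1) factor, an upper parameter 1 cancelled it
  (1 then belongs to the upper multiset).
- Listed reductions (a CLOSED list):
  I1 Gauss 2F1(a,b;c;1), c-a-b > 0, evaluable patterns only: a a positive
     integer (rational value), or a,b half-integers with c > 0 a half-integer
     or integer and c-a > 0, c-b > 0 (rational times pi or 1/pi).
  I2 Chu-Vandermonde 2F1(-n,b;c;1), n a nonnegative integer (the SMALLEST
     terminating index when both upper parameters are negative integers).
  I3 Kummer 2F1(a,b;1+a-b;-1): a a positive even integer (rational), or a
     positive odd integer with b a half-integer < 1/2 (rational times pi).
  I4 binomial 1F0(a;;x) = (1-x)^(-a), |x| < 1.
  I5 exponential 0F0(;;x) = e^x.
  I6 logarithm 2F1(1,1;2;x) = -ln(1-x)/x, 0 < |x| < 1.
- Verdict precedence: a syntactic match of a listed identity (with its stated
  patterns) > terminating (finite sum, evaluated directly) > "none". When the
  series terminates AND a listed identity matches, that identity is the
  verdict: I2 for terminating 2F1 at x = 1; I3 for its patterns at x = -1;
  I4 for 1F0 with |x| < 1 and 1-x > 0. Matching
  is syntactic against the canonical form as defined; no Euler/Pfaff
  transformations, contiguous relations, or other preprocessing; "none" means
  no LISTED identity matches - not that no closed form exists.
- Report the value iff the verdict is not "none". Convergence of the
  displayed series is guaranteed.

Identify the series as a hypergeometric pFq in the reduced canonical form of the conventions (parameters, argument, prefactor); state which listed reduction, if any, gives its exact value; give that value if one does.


x = \frac{1}{2} here; the reduced form reads 2F1, upper {1, \frac{14}{5}}, lower {\frac{4}{5}}, C = -\frac{3}{5}. Verdict: none (x = \frac{1}{2}): each listed identity misses the multisets {1, \frac{14}{5}} ; {\frac{4}{5}}.

Key observation: t_0 = -\frac{3}{5} here, and the running product (C = -3/5, x = 1/2) telescopes to a rising factorial.
Consecutive-term ratio: r(k) = \frac{1}{2} * (k+1) (k+\frac{14}{5}) / [(k+\frac{4}{5}) (k+1)] - poly over poly, x = \frac{1}{2} from leading terms; C = -\frac{3}{5} at k = 0.


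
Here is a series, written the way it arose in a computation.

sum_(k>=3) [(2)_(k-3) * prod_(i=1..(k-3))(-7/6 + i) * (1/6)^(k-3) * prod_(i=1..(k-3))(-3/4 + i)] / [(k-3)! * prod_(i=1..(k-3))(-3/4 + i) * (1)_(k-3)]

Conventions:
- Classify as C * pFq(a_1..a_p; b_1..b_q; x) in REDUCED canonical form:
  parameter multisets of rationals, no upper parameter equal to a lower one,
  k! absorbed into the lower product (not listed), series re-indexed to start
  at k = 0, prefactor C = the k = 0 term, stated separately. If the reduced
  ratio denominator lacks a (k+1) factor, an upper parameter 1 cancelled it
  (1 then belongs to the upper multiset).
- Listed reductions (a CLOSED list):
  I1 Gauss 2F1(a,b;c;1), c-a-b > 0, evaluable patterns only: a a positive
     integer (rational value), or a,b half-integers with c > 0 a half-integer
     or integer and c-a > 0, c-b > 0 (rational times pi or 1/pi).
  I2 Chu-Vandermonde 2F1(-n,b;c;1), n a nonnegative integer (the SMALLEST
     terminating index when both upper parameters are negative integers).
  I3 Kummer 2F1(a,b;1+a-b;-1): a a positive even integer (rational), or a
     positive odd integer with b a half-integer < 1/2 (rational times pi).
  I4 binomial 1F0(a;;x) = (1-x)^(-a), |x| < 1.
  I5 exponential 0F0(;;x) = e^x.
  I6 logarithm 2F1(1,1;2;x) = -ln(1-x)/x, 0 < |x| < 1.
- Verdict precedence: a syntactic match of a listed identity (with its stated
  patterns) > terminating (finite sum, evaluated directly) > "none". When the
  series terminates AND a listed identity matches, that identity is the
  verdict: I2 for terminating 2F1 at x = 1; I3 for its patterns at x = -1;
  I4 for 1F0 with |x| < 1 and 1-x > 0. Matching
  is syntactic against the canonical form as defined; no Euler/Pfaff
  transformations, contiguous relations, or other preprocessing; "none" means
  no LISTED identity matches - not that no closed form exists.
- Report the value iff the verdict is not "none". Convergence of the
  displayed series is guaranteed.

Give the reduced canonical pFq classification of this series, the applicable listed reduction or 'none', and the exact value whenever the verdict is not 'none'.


With C = 1: the canonical form is 2F1(-1/6, 2; 1; 1/6). Verdict: none. A 2F1 with upper {-1/6, 2} fits none of I1-I6 at x = 1/6; the sum runs forever.

Key step: t_0 being 1, the running product (C = 1, x = 1/6) telescopes to a rising factorial.
Consecutive-term ratio: r(k) = (1/6) * (k-1/6) (k+2) / [(k+1) (k+1)] - rational in k. x = (1/6); t_0 = 1; negate the roots.


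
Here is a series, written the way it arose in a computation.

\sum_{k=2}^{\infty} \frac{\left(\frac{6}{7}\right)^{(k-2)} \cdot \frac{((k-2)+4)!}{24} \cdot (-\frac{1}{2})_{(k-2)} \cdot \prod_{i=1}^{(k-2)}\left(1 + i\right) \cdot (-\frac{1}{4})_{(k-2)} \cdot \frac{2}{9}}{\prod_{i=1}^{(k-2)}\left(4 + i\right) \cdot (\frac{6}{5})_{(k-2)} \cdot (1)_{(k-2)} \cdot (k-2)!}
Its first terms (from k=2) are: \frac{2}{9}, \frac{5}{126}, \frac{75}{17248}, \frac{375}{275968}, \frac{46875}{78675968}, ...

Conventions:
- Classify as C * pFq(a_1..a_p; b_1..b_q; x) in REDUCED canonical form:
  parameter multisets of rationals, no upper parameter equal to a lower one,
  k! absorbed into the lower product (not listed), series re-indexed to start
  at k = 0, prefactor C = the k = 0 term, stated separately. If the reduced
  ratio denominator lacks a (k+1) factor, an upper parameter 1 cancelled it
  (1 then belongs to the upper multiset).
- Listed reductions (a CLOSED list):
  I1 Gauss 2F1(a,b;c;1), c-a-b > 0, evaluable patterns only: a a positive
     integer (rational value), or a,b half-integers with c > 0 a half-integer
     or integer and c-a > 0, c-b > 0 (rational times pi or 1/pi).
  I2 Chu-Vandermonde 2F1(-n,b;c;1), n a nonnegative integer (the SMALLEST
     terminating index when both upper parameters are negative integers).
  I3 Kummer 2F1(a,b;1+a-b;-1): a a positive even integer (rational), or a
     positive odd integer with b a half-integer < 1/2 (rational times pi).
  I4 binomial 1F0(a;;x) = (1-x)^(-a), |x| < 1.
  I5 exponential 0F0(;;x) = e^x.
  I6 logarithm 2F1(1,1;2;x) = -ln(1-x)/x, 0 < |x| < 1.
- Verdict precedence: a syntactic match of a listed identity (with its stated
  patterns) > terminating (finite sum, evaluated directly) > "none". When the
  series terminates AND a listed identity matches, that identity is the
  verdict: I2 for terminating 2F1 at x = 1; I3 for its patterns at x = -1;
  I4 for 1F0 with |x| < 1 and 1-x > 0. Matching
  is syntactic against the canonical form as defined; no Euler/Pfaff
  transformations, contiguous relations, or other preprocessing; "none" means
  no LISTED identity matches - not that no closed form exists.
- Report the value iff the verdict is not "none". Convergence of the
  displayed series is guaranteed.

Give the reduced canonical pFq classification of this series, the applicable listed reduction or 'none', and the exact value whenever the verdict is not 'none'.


The series (x = \frac{6}{7}) is 3F2: upper {-\frac{1}{2}, -\frac{1}{4}, 2}, lower {1, \frac{6}{5}}, prefactor \frac{2}{9}. Verdict: none here - no I1-I6 shape fits x = \frac{6}{7} with lower {1, \frac{6}{5}}.

Key observation: x = \frac{6}{7} and the parameter 5 appears in both the upper and lower lists and cancels.
Adjacent-term ratio: r(k) = \frac{6}{7} * (k-\frac{1}{2}) (k-\frac{1}{4}) (k+2) / [(k+1) (k+\frac{6}{5}) (k+1)] - poly over poly, x = \frac{6}{7} from leading terms; C = \frac{2}{9} at k = 0.


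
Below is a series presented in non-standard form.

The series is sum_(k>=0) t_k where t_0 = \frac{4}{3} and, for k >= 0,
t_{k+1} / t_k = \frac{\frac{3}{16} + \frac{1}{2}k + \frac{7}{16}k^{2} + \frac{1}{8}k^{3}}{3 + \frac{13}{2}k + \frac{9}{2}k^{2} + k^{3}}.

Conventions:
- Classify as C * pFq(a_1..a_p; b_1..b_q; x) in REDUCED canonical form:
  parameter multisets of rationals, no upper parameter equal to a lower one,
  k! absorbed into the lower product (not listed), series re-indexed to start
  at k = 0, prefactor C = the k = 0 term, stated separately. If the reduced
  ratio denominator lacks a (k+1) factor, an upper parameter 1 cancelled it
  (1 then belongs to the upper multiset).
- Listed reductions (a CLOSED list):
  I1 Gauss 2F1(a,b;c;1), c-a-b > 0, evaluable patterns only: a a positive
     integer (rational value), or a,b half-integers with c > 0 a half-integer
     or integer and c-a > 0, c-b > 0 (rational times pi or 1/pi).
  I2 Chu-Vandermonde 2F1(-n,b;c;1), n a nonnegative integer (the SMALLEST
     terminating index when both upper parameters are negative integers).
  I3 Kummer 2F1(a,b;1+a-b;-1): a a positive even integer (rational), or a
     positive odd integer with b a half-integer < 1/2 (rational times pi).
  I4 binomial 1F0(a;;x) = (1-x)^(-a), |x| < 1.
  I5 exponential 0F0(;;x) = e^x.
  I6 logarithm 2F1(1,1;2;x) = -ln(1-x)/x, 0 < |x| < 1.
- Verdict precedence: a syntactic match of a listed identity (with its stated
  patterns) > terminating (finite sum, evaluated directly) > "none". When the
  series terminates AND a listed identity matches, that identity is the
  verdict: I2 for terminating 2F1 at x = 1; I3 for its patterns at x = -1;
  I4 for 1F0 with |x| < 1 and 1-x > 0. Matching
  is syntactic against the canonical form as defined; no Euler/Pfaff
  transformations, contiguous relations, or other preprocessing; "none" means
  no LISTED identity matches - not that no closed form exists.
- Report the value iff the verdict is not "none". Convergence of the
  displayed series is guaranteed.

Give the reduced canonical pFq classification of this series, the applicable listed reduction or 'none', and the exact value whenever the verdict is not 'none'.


At argument \frac{1}{8}: a 2F1 with upper {1, 1}, lower {2}, scaled by C = \frac{4}{3}. Verdict: logarithm (I6) fires (the logarithm: parameters (1,1;2), x = \frac{1}{8}). Its exact value is \left(-\frac{32}{3}\right) \cdot \ln\left(\frac{7}{8}\right).

Structural cue: t_0 being \frac{4}{3}, factor the ratio over Q (C = 4/3, x = 1/8): negated roots = parameters.
Adjacent-term ratio: r(k) = \frac{1}{8} * (k+1) (k+1) / [(k+2) (k+1)] - rational; roots negated = parameters, x = \frac{1}{8}, C = \frac{4}{3}.


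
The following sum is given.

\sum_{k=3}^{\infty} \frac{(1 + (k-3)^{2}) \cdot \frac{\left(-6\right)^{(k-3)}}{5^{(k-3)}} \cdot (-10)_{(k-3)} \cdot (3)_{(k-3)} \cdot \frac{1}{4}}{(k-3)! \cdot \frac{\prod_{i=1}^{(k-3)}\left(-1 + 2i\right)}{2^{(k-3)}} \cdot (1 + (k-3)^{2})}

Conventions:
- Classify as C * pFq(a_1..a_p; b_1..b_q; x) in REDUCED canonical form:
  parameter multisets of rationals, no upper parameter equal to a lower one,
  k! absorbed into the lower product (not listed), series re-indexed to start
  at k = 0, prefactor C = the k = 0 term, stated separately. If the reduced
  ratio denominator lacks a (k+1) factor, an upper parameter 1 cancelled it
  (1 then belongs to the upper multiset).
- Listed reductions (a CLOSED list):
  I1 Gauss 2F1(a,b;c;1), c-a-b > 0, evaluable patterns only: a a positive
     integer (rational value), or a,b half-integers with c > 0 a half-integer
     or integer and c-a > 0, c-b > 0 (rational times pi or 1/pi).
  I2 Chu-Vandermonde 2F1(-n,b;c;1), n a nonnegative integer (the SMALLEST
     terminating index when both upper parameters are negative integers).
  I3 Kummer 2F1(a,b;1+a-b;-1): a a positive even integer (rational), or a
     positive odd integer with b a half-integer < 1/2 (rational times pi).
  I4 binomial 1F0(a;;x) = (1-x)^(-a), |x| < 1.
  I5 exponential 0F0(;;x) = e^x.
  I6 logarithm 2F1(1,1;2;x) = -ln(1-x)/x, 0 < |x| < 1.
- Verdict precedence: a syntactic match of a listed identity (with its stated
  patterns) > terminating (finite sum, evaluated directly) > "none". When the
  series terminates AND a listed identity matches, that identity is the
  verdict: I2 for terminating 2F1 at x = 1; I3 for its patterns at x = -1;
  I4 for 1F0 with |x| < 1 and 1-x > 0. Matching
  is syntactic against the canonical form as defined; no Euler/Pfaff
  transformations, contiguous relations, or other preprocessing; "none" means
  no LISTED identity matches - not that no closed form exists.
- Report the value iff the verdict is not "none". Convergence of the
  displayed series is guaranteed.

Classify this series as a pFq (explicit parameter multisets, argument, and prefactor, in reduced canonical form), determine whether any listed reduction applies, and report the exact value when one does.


The series (x = -\frac{6}{5}) is 2F1: upper {-10, 3}, lower {\frac{1}{2}}, prefactor \frac{1}{4}. Verdict: terminating at k = 10: the factor (-10)_k kills every later term; summing the 11 survivors is exact. Exact value: \frac{12253701805337639}{164023437500}.

The tell: with t_0 = \frac{1}{4}, striking the common factor k^2 + 1 reduces the term (C = 1/4).
Term ratio: r(k) = -\frac{6}{5} * (k-10) (k+3) / [(k+\frac{1}{2}) (k+1)] ; factor over Q: parameters, x = -\frac{6}{5}, and C = \frac{1}{4}.


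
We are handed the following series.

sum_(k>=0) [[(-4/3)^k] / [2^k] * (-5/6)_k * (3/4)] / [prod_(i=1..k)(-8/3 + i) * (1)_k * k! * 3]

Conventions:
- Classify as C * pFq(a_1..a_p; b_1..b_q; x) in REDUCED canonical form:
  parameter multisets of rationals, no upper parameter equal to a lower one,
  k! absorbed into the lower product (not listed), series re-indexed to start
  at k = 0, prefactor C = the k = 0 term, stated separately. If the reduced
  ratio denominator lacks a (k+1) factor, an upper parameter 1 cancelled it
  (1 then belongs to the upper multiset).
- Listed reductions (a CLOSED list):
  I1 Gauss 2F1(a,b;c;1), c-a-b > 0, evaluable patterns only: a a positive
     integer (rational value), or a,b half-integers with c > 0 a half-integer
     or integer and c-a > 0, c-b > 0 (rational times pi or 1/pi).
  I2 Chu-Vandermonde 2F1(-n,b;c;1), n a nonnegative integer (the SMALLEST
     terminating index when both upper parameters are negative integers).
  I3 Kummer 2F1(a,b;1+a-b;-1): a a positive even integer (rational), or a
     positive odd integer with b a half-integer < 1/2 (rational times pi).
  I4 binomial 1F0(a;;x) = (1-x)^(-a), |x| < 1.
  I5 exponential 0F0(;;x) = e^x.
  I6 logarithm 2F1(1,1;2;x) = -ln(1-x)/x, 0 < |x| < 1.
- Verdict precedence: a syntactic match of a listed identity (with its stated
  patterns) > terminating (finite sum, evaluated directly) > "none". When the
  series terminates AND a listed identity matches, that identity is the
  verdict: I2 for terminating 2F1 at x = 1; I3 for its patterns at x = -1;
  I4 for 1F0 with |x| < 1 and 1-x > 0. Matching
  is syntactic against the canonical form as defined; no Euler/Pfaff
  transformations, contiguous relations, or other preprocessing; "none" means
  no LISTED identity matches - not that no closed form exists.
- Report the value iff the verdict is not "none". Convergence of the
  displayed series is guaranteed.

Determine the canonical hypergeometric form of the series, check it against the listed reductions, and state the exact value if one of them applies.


With C = 1/4: the canonical form is 1F2(-5/6; -5/3, 1; -2/3). Verdict: none. A 1F2 with upper {-5/6} fits none of I1-I6 at x = -2/3; the sum runs forever.

Structural cue: t_0 = 1/4 here, and the two k-th powers (prefactor 1/4) combine into one argument.
Term ratio: r(k) = (-2/3) * (k-5/6) / [(k-5/3) (k+1) (k+1)] - rational in k. x = (-2/3); t_0 = 1/4; negate the roots.


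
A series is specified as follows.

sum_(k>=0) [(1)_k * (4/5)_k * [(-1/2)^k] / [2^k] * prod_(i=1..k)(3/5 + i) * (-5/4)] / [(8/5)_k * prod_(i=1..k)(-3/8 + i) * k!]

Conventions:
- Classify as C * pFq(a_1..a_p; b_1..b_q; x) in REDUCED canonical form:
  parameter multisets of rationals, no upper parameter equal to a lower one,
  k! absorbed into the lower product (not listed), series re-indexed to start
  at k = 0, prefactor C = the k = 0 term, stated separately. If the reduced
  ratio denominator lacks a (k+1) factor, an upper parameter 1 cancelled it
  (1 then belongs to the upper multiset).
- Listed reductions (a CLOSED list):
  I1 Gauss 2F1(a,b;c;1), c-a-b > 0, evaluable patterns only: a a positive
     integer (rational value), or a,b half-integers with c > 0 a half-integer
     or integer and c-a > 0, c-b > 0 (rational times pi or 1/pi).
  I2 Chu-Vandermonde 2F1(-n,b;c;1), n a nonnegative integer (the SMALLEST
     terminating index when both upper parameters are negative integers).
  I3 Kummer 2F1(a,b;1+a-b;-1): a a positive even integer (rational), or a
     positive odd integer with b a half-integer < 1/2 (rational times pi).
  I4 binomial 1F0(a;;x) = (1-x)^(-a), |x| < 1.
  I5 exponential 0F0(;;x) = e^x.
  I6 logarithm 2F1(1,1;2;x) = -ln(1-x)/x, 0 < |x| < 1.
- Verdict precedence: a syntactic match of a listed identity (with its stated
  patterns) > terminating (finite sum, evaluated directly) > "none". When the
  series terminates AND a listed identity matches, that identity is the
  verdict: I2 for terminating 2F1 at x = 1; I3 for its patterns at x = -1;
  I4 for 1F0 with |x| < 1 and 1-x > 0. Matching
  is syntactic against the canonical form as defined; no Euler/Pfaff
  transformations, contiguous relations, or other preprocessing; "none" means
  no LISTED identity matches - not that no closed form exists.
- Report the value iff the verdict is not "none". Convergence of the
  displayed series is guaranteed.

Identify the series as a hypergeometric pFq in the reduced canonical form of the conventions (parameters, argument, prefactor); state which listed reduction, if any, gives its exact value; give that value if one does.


First insight: from the first term -5/4: the running product (C = -5/4) telescopes to a rising factorial.
Ratio: r(k) = (-1/4) * (k+4/5) (k+1) / [(k+5/8) (k+1)] - rational in k. x = (-1/4); t_0 = -5/4; negate the roots.

x = -1/4 here; the reduced form reads 2F1, upper {4/5, 1}, lower {5/8}, C = -5/4. Verdict: none - at argument -1/4 the multisets {4/5, 1} ; {5/8} match no listed identity.


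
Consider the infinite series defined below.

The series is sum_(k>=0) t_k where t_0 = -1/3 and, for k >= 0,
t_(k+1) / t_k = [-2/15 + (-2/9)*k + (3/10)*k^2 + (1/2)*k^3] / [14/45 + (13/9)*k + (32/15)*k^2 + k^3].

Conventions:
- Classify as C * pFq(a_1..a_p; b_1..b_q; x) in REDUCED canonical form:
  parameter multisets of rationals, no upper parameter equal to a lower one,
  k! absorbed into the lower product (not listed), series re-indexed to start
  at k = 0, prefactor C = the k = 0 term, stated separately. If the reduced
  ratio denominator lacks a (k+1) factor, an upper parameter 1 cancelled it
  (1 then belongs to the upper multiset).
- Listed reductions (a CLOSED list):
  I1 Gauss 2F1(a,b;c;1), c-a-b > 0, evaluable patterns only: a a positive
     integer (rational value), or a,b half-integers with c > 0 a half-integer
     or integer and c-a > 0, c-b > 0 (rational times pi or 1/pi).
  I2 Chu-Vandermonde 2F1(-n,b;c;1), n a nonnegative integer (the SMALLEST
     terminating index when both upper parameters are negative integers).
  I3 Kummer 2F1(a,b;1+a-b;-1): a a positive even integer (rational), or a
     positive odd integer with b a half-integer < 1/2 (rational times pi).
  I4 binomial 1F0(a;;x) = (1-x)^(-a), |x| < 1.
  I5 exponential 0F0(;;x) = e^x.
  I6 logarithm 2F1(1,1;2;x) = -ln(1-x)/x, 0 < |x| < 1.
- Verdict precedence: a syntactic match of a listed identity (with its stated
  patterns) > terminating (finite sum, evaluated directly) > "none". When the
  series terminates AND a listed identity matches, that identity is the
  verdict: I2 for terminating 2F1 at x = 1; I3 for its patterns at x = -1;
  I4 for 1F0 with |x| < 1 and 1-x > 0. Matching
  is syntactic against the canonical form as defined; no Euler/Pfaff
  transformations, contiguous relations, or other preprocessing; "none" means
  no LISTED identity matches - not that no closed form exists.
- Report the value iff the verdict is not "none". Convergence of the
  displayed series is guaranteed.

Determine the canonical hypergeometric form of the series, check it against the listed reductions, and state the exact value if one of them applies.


With C = -1/3: the canonical form is 2F1(-2/3, 3/5; 7/15; 1/2). Verdict: none - at argument 1/2 the multisets {-2/3, 3/5} ; {7/15} match no listed identity.

Key observation: t_0 = -1/3 here, and the ratio is unreduced: k + 2/3 divides both sides (prefactor -1/3).
Ratio: r(k) = (1/2) * (k-2/3) (k+3/5) / [(k+7/15) (k+1)] - rational; roots negated = parameters, x = (1/2), C = -1/3.


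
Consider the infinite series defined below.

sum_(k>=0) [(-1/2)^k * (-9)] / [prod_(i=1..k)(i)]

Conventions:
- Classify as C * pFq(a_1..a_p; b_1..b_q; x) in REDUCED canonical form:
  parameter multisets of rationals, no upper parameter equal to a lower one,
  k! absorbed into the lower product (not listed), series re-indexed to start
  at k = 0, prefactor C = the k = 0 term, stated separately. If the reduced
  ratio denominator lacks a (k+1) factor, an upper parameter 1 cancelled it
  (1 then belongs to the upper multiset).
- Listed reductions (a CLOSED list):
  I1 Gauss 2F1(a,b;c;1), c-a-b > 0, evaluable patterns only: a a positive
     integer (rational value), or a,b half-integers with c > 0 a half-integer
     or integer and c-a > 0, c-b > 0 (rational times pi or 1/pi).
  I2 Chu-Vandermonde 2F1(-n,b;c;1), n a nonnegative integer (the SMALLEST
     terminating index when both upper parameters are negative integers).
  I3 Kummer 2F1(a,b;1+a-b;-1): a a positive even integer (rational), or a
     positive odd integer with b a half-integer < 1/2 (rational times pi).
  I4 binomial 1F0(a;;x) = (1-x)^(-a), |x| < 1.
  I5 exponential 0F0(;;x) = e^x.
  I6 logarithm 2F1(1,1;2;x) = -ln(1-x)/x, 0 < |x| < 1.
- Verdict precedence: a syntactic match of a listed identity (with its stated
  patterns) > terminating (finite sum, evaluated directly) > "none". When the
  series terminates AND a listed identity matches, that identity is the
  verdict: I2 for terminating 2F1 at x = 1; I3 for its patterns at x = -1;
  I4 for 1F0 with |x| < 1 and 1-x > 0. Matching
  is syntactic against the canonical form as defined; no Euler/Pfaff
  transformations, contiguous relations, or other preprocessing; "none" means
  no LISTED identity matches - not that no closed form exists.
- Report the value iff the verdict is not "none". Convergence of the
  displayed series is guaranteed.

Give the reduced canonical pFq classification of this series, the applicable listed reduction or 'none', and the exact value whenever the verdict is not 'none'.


The series (x = -1/2) is 0F0: upper {-}, lower {-}, prefactor -9. Verdict: the exponential series (I5) fires (the 0F0 exponential series at x = -1/2). Exact value: (-9) * e^(-1/2).

Structural cue: t_0 = -9 here, and the product of the first k integers (C = -9, x = -1/2) is k!.
Consecutive-term ratio: r(k) = (-1/2) * 1 / [(k+1)] - rational; roots negated = parameters, x = (-1/2), C = -9.


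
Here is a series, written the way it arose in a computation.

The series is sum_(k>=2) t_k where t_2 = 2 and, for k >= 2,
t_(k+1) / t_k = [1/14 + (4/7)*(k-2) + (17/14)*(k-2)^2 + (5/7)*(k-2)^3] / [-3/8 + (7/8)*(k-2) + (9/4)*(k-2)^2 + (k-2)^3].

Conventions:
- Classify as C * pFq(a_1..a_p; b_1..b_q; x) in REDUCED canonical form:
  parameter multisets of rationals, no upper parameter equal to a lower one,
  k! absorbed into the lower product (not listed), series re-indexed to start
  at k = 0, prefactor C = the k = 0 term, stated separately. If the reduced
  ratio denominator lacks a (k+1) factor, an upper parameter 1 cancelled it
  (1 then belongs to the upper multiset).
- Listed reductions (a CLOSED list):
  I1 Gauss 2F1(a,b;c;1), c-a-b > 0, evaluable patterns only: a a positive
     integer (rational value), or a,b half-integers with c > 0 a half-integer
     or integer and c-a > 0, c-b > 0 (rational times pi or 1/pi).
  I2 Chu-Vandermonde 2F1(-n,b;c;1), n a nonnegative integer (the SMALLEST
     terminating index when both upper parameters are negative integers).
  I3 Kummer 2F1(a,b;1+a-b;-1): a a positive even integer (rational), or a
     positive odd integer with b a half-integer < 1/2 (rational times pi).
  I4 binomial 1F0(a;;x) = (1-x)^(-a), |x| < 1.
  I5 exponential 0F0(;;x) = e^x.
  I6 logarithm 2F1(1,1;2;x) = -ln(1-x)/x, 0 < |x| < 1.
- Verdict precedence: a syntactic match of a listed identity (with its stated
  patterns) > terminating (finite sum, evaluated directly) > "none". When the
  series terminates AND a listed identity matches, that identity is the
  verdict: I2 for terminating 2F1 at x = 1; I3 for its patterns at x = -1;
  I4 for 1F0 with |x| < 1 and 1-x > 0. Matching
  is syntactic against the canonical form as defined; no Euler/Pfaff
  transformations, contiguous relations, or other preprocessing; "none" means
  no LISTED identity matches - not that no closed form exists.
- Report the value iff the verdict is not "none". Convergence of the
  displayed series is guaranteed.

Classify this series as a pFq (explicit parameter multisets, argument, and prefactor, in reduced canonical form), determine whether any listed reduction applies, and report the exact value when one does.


At argument 5/7: a 3F2 with upper {1/5, 1/2, 1}, lower {-1/4, 3/2}, scaled by C = 2. Verdict: none - this 3F2 at x = 5/7 matches no listed pattern, and upper {1/5, 1/2, 1} holds no stopper.

First insight: t_0 = 2 here, and roots of the ratio polynomials (C = 2, x = 5/7) are the negated parameters.
Term ratio: r(k) = (5/7) * (k+1/5) (k+1/2) (k+1) / [(k-1/4) (k+3/2) (k+1)] - rational in k. x = (5/7); t_0 = 2; negate the roots.


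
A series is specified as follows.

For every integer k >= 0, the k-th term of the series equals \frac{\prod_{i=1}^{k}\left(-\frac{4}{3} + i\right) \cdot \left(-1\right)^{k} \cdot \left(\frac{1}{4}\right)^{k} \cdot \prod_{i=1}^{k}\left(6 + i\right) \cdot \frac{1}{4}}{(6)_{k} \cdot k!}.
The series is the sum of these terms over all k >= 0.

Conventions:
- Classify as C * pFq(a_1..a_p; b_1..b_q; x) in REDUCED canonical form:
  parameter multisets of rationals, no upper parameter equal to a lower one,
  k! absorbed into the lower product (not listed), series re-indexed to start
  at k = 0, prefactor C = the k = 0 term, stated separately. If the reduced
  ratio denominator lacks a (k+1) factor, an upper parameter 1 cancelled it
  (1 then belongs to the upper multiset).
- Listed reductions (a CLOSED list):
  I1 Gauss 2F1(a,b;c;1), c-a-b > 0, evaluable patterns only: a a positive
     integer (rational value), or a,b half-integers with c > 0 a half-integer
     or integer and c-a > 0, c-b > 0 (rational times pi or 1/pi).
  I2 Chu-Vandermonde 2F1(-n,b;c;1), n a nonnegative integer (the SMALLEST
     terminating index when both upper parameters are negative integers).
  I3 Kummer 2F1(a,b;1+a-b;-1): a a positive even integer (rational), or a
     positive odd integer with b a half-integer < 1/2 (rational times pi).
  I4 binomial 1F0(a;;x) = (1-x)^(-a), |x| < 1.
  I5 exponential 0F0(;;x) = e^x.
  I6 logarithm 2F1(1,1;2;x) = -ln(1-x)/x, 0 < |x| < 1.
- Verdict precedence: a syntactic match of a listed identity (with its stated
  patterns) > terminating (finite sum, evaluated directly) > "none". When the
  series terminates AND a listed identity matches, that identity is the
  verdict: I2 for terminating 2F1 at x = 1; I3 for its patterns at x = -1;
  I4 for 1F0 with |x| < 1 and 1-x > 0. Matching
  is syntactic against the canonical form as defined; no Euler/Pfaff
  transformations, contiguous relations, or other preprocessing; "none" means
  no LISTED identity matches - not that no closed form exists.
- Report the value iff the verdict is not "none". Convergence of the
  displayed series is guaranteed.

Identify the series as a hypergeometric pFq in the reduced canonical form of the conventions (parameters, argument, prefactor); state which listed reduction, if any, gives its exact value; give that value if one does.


Reduced: x = -\frac{1}{4}, 2F1, upper = {-\frac{1}{3}, 7}, lower = {6}, C = \frac{1}{4}. Verdict: none (x = -\frac{1}{4}): each listed identity misses the multisets {-\frac{1}{3}, 7} ; {6}.

Key step: t_0 being \frac{1}{4}, the running product (C = 1/4, x = -1/4) telescopes to a rising factorial.
Ratio: r(k) = -\frac{1}{4} * (k-\frac{1}{3}) (k+7) / [(k+6) (k+1)] - rational; roots negated = parameters, x = -\frac{1}{4}, C = \frac{1}{4}.
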